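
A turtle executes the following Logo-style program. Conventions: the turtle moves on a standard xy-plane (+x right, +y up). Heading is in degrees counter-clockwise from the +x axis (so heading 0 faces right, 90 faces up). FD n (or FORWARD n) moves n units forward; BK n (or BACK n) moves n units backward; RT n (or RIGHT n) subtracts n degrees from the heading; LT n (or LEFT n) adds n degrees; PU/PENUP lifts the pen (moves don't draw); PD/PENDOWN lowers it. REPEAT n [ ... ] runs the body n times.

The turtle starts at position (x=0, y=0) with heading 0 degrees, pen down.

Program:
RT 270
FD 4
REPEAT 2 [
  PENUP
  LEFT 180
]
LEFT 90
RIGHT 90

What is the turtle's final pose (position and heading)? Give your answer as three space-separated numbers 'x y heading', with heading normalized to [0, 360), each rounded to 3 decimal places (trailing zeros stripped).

Executing turtle program step by step:
Start: pos=(0,0), heading=0, pen down
RT 270: heading 0 -> 90
FD 4: (0,0) -> (0,4) [heading=90, draw]
REPEAT 2 [
  -- iteration 1/2 --
  PU: pen up
  LT 180: heading 90 -> 270
  -- iteration 2/2 --
  PU: pen up
  LT 180: heading 270 -> 90
]
LT 90: heading 90 -> 180
RT 90: heading 180 -> 90
Final: pos=(0,4), heading=90, 1 segment(s) drawn

Answer: 0 4 90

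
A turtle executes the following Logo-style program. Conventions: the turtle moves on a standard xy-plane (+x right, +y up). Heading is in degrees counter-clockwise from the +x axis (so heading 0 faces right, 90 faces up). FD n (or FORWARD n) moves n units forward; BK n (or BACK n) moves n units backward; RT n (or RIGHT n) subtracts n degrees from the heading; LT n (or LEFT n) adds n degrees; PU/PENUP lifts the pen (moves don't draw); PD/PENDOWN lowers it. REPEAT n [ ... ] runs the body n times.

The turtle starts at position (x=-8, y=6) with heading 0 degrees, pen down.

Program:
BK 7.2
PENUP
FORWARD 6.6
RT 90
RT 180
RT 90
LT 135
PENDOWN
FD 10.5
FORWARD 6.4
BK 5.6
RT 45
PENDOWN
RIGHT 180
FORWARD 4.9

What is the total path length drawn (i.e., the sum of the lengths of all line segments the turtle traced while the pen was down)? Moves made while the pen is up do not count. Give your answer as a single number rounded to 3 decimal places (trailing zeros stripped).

Executing turtle program step by step:
Start: pos=(-8,6), heading=0, pen down
BK 7.2: (-8,6) -> (-15.2,6) [heading=0, draw]
PU: pen up
FD 6.6: (-15.2,6) -> (-8.6,6) [heading=0, move]
RT 90: heading 0 -> 270
RT 180: heading 270 -> 90
RT 90: heading 90 -> 0
LT 135: heading 0 -> 135
PD: pen down
FD 10.5: (-8.6,6) -> (-16.025,13.425) [heading=135, draw]
FD 6.4: (-16.025,13.425) -> (-20.55,17.95) [heading=135, draw]
BK 5.6: (-20.55,17.95) -> (-16.59,13.99) [heading=135, draw]
RT 45: heading 135 -> 90
PD: pen down
RT 180: heading 90 -> 270
FD 4.9: (-16.59,13.99) -> (-16.59,9.09) [heading=270, draw]
Final: pos=(-16.59,9.09), heading=270, 5 segment(s) drawn

Segment lengths:
  seg 1: (-8,6) -> (-15.2,6), length = 7.2
  seg 2: (-8.6,6) -> (-16.025,13.425), length = 10.5
  seg 3: (-16.025,13.425) -> (-20.55,17.95), length = 6.4
  seg 4: (-20.55,17.95) -> (-16.59,13.99), length = 5.6
  seg 5: (-16.59,13.99) -> (-16.59,9.09), length = 4.9
Total = 34.6

Answer: 34.6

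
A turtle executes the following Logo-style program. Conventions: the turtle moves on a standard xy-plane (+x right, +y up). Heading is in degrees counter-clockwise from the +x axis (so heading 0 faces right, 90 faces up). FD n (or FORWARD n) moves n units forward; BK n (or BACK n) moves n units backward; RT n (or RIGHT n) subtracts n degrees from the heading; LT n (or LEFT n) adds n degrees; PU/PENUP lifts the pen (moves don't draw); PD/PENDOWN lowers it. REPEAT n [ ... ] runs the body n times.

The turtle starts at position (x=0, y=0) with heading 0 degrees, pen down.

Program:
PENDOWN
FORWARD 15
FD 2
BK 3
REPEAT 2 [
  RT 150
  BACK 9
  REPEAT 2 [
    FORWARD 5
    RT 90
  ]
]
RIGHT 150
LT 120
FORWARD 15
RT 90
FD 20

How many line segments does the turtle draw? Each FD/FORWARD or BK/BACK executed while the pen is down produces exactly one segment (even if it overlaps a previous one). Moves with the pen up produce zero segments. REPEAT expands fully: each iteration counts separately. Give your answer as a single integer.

Executing turtle program step by step:
Start: pos=(0,0), heading=0, pen down
PD: pen down
FD 15: (0,0) -> (15,0) [heading=0, draw]
FD 2: (15,0) -> (17,0) [heading=0, draw]
BK 3: (17,0) -> (14,0) [heading=0, draw]
REPEAT 2 [
  -- iteration 1/2 --
  RT 150: heading 0 -> 210
  BK 9: (14,0) -> (21.794,4.5) [heading=210, draw]
  REPEAT 2 [
    -- iteration 1/2 --
    FD 5: (21.794,4.5) -> (17.464,2) [heading=210, draw]
    RT 90: heading 210 -> 120
    -- iteration 2/2 --
    FD 5: (17.464,2) -> (14.964,6.33) [heading=120, draw]
    RT 90: heading 120 -> 30
  ]
  -- iteration 2/2 --
  RT 150: heading 30 -> 240
  BK 9: (14.964,6.33) -> (19.464,14.124) [heading=240, draw]
  REPEAT 2 [
    -- iteration 1/2 --
    FD 5: (19.464,14.124) -> (16.964,9.794) [heading=240, draw]
    RT 90: heading 240 -> 150
    -- iteration 2/2 --
    FD 5: (16.964,9.794) -> (12.634,12.294) [heading=150, draw]
    RT 90: heading 150 -> 60
  ]
]
RT 150: heading 60 -> 270
LT 120: heading 270 -> 30
FD 15: (12.634,12.294) -> (25.624,19.794) [heading=30, draw]
RT 90: heading 30 -> 300
FD 20: (25.624,19.794) -> (35.624,2.474) [heading=300, draw]
Final: pos=(35.624,2.474), heading=300, 11 segment(s) drawn
Segments drawn: 11

Answer: 11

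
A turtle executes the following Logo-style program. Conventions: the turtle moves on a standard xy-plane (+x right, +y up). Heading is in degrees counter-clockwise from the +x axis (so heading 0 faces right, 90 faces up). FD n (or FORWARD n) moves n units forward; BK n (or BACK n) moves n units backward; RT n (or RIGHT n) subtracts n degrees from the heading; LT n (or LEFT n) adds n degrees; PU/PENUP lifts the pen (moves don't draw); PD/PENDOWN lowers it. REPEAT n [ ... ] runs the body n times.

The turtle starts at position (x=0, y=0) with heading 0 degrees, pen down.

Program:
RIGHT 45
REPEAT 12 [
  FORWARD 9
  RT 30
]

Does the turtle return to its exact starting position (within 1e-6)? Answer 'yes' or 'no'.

Answer: yes

Derivation:
Executing turtle program step by step:
Start: pos=(0,0), heading=0, pen down
RT 45: heading 0 -> 315
REPEAT 12 [
  -- iteration 1/12 --
  FD 9: (0,0) -> (6.364,-6.364) [heading=315, draw]
  RT 30: heading 315 -> 285
  -- iteration 2/12 --
  FD 9: (6.364,-6.364) -> (8.693,-15.057) [heading=285, draw]
  RT 30: heading 285 -> 255
  -- iteration 3/12 --
  FD 9: (8.693,-15.057) -> (6.364,-23.751) [heading=255, draw]
  RT 30: heading 255 -> 225
  -- iteration 4/12 --
  FD 9: (6.364,-23.751) -> (0,-30.115) [heading=225, draw]
  RT 30: heading 225 -> 195
  -- iteration 5/12 --
  FD 9: (0,-30.115) -> (-8.693,-32.444) [heading=195, draw]
  RT 30: heading 195 -> 165
  -- iteration 6/12 --
  FD 9: (-8.693,-32.444) -> (-17.387,-30.115) [heading=165, draw]
  RT 30: heading 165 -> 135
  -- iteration 7/12 --
  FD 9: (-17.387,-30.115) -> (-23.751,-23.751) [heading=135, draw]
  RT 30: heading 135 -> 105
  -- iteration 8/12 --
  FD 9: (-23.751,-23.751) -> (-26.08,-15.057) [heading=105, draw]
  RT 30: heading 105 -> 75
  -- iteration 9/12 --
  FD 9: (-26.08,-15.057) -> (-23.751,-6.364) [heading=75, draw]
  RT 30: heading 75 -> 45
  -- iteration 10/12 --
  FD 9: (-23.751,-6.364) -> (-17.387,0) [heading=45, draw]
  RT 30: heading 45 -> 15
  -- iteration 11/12 --
  FD 9: (-17.387,0) -> (-8.693,2.329) [heading=15, draw]
  RT 30: heading 15 -> 345
  -- iteration 12/12 --
  FD 9: (-8.693,2.329) -> (0,0) [heading=345, draw]
  RT 30: heading 345 -> 315
]
Final: pos=(0,0), heading=315, 12 segment(s) drawn

Start position: (0, 0)
Final position: (0, 0)
Distance = 0; < 1e-6 -> CLOSED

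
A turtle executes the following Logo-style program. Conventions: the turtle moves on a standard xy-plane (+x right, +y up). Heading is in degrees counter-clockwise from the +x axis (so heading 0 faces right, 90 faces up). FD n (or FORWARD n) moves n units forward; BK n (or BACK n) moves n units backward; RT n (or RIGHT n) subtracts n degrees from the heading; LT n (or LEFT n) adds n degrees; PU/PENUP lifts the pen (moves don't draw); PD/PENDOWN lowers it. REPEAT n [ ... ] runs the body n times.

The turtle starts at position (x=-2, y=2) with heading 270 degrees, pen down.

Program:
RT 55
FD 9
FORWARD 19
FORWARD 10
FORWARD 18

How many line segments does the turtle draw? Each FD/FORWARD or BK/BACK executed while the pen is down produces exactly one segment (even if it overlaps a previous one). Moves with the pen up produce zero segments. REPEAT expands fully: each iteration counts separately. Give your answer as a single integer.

Answer: 4

Derivation:
Executing turtle program step by step:
Start: pos=(-2,2), heading=270, pen down
RT 55: heading 270 -> 215
FD 9: (-2,2) -> (-9.372,-3.162) [heading=215, draw]
FD 19: (-9.372,-3.162) -> (-24.936,-14.06) [heading=215, draw]
FD 10: (-24.936,-14.06) -> (-33.128,-19.796) [heading=215, draw]
FD 18: (-33.128,-19.796) -> (-47.873,-30.12) [heading=215, draw]
Final: pos=(-47.873,-30.12), heading=215, 4 segment(s) drawn
Segments drawn: 4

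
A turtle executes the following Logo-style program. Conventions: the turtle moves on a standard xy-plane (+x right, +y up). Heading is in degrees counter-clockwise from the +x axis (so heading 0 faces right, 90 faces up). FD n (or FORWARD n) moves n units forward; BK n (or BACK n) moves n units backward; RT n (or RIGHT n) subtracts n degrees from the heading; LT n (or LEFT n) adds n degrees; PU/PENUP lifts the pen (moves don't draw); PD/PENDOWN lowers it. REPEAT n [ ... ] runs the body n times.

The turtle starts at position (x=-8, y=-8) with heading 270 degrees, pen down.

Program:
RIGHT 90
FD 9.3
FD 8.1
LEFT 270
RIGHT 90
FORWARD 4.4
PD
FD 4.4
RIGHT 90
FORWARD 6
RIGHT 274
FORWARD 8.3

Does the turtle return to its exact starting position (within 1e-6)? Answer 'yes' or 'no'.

Answer: no

Derivation:
Executing turtle program step by step:
Start: pos=(-8,-8), heading=270, pen down
RT 90: heading 270 -> 180
FD 9.3: (-8,-8) -> (-17.3,-8) [heading=180, draw]
FD 8.1: (-17.3,-8) -> (-25.4,-8) [heading=180, draw]
LT 270: heading 180 -> 90
RT 90: heading 90 -> 0
FD 4.4: (-25.4,-8) -> (-21,-8) [heading=0, draw]
PD: pen down
FD 4.4: (-21,-8) -> (-16.6,-8) [heading=0, draw]
RT 90: heading 0 -> 270
FD 6: (-16.6,-8) -> (-16.6,-14) [heading=270, draw]
RT 274: heading 270 -> 356
FD 8.3: (-16.6,-14) -> (-8.32,-14.579) [heading=356, draw]
Final: pos=(-8.32,-14.579), heading=356, 6 segment(s) drawn

Start position: (-8, -8)
Final position: (-8.32, -14.579)
Distance = 6.587; >= 1e-6 -> NOT closed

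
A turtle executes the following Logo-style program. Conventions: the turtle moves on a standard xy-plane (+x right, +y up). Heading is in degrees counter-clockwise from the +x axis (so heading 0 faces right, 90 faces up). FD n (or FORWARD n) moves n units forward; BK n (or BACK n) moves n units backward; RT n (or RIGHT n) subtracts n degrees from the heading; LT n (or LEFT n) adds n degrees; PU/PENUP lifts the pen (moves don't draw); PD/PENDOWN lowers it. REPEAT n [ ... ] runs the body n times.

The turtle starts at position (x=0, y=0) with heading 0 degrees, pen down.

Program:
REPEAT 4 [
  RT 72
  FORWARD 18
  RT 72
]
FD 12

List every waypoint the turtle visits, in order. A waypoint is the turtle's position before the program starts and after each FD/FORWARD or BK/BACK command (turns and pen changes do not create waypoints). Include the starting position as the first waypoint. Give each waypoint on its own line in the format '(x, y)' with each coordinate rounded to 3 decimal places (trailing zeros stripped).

Answer: (0, 0)
(5.562, -17.119)
(-9, -6.539)
(9, -6.539)
(-5.562, -17.119)
(-15.271, -10.066)

Derivation:
Executing turtle program step by step:
Start: pos=(0,0), heading=0, pen down
REPEAT 4 [
  -- iteration 1/4 --
  RT 72: heading 0 -> 288
  FD 18: (0,0) -> (5.562,-17.119) [heading=288, draw]
  RT 72: heading 288 -> 216
  -- iteration 2/4 --
  RT 72: heading 216 -> 144
  FD 18: (5.562,-17.119) -> (-9,-6.539) [heading=144, draw]
  RT 72: heading 144 -> 72
  -- iteration 3/4 --
  RT 72: heading 72 -> 0
  FD 18: (-9,-6.539) -> (9,-6.539) [heading=0, draw]
  RT 72: heading 0 -> 288
  -- iteration 4/4 --
  RT 72: heading 288 -> 216
  FD 18: (9,-6.539) -> (-5.562,-17.119) [heading=216, draw]
  RT 72: heading 216 -> 144
]
FD 12: (-5.562,-17.119) -> (-15.271,-10.066) [heading=144, draw]
Final: pos=(-15.271,-10.066), heading=144, 5 segment(s) drawn
Waypoints (6 total):
(0, 0)
(5.562, -17.119)
(-9, -6.539)
(9, -6.539)
(-5.562, -17.119)
(-15.271, -10.066)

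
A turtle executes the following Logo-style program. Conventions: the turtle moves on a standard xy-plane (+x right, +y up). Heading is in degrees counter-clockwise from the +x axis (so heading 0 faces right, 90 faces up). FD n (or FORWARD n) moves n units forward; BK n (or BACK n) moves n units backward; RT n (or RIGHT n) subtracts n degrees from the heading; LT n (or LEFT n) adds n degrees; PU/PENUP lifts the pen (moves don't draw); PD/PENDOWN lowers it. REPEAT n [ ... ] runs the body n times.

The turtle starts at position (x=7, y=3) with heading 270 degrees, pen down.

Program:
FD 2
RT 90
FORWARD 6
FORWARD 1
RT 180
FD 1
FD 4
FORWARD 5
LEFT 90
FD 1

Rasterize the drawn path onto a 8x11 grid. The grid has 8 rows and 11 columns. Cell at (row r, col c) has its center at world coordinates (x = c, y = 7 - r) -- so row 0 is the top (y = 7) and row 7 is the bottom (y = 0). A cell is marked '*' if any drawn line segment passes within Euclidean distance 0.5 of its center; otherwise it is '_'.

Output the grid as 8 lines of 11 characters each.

Answer: ___________
___________
___________
___________
_______*___
_______*__*
***********
___________

Derivation:
Segment 0: (7,3) -> (7,1)
Segment 1: (7,1) -> (1,1)
Segment 2: (1,1) -> (0,1)
Segment 3: (0,1) -> (1,1)
Segment 4: (1,1) -> (5,1)
Segment 5: (5,1) -> (10,1)
Segment 6: (10,1) -> (10,2)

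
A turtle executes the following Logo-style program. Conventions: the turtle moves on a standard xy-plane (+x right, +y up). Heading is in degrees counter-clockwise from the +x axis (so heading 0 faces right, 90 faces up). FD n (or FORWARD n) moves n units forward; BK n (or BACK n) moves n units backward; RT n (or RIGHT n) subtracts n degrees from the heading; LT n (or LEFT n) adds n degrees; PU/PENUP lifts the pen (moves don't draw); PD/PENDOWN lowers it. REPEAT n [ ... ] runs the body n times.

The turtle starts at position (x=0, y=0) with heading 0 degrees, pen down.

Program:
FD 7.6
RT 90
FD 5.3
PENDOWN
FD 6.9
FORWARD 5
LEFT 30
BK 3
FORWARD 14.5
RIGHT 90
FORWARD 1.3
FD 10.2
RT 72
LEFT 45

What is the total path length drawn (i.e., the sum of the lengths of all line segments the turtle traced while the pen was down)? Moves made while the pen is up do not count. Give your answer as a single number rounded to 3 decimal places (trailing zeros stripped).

Answer: 53.8

Derivation:
Executing turtle program step by step:
Start: pos=(0,0), heading=0, pen down
FD 7.6: (0,0) -> (7.6,0) [heading=0, draw]
RT 90: heading 0 -> 270
FD 5.3: (7.6,0) -> (7.6,-5.3) [heading=270, draw]
PD: pen down
FD 6.9: (7.6,-5.3) -> (7.6,-12.2) [heading=270, draw]
FD 5: (7.6,-12.2) -> (7.6,-17.2) [heading=270, draw]
LT 30: heading 270 -> 300
BK 3: (7.6,-17.2) -> (6.1,-14.602) [heading=300, draw]
FD 14.5: (6.1,-14.602) -> (13.35,-27.159) [heading=300, draw]
RT 90: heading 300 -> 210
FD 1.3: (13.35,-27.159) -> (12.224,-27.809) [heading=210, draw]
FD 10.2: (12.224,-27.809) -> (3.391,-32.909) [heading=210, draw]
RT 72: heading 210 -> 138
LT 45: heading 138 -> 183
Final: pos=(3.391,-32.909), heading=183, 8 segment(s) drawn

Segment lengths:
  seg 1: (0,0) -> (7.6,0), length = 7.6
  seg 2: (7.6,0) -> (7.6,-5.3), length = 5.3
  seg 3: (7.6,-5.3) -> (7.6,-12.2), length = 6.9
  seg 4: (7.6,-12.2) -> (7.6,-17.2), length = 5
  seg 5: (7.6,-17.2) -> (6.1,-14.602), length = 3
  seg 6: (6.1,-14.602) -> (13.35,-27.159), length = 14.5
  seg 7: (13.35,-27.159) -> (12.224,-27.809), length = 1.3
  seg 8: (12.224,-27.809) -> (3.391,-32.909), length = 10.2
Total = 53.8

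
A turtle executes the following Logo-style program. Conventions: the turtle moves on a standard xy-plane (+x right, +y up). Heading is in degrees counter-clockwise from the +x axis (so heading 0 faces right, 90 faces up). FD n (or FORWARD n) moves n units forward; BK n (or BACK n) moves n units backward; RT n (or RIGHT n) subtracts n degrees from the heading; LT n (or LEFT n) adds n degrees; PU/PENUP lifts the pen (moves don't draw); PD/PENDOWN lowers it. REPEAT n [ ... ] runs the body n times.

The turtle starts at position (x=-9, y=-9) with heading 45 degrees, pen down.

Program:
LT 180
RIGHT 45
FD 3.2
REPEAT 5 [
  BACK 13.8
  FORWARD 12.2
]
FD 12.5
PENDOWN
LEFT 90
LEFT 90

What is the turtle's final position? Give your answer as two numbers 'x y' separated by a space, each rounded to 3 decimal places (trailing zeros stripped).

Executing turtle program step by step:
Start: pos=(-9,-9), heading=45, pen down
LT 180: heading 45 -> 225
RT 45: heading 225 -> 180
FD 3.2: (-9,-9) -> (-12.2,-9) [heading=180, draw]
REPEAT 5 [
  -- iteration 1/5 --
  BK 13.8: (-12.2,-9) -> (1.6,-9) [heading=180, draw]
  FD 12.2: (1.6,-9) -> (-10.6,-9) [heading=180, draw]
  -- iteration 2/5 --
  BK 13.8: (-10.6,-9) -> (3.2,-9) [heading=180, draw]
  FD 12.2: (3.2,-9) -> (-9,-9) [heading=180, draw]
  -- iteration 3/5 --
  BK 13.8: (-9,-9) -> (4.8,-9) [heading=180, draw]
  FD 12.2: (4.8,-9) -> (-7.4,-9) [heading=180, draw]
  -- iteration 4/5 --
  BK 13.8: (-7.4,-9) -> (6.4,-9) [heading=180, draw]
  FD 12.2: (6.4,-9) -> (-5.8,-9) [heading=180, draw]
  -- iteration 5/5 --
  BK 13.8: (-5.8,-9) -> (8,-9) [heading=180, draw]
  FD 12.2: (8,-9) -> (-4.2,-9) [heading=180, draw]
]
FD 12.5: (-4.2,-9) -> (-16.7,-9) [heading=180, draw]
PD: pen down
LT 90: heading 180 -> 270
LT 90: heading 270 -> 0
Final: pos=(-16.7,-9), heading=0, 12 segment(s) drawn

Answer: -16.7 -9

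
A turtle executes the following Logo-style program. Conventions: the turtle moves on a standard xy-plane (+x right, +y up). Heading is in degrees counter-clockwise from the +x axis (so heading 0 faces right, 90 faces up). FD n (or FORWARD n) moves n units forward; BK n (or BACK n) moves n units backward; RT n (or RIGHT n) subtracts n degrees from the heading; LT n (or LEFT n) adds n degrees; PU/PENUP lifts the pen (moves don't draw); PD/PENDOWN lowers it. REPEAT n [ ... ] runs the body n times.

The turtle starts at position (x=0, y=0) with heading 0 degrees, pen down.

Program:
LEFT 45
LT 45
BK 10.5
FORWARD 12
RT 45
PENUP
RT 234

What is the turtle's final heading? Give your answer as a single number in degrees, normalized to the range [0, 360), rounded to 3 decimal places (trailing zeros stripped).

Executing turtle program step by step:
Start: pos=(0,0), heading=0, pen down
LT 45: heading 0 -> 45
LT 45: heading 45 -> 90
BK 10.5: (0,0) -> (0,-10.5) [heading=90, draw]
FD 12: (0,-10.5) -> (0,1.5) [heading=90, draw]
RT 45: heading 90 -> 45
PU: pen up
RT 234: heading 45 -> 171
Final: pos=(0,1.5), heading=171, 2 segment(s) drawn

Answer: 171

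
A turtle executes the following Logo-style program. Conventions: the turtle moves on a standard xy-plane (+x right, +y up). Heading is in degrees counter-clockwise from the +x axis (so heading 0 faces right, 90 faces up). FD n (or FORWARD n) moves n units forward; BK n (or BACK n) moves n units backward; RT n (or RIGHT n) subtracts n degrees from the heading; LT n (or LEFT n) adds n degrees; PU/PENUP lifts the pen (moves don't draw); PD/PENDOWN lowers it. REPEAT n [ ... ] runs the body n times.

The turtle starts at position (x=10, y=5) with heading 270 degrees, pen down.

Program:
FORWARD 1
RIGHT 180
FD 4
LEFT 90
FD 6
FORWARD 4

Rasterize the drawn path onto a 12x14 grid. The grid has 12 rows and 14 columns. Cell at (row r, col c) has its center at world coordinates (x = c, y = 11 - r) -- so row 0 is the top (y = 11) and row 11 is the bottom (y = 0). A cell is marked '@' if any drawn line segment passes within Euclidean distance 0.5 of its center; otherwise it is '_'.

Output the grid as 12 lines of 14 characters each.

Answer: ______________
______________
______________
@@@@@@@@@@@___
__________@___
__________@___
__________@___
__________@___
______________
______________
______________
______________

Derivation:
Segment 0: (10,5) -> (10,4)
Segment 1: (10,4) -> (10,8)
Segment 2: (10,8) -> (4,8)
Segment 3: (4,8) -> (0,8)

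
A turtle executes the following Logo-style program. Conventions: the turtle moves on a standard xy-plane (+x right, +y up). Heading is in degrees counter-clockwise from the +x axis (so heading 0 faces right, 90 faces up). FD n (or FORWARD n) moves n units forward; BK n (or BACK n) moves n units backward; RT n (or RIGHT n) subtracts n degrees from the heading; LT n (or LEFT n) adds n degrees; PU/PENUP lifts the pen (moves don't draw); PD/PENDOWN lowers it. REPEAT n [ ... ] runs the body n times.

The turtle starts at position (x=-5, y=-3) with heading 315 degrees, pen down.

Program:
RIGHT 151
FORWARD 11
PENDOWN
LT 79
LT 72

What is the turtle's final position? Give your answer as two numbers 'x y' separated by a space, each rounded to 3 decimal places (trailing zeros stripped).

Answer: -15.574 0.032

Derivation:
Executing turtle program step by step:
Start: pos=(-5,-3), heading=315, pen down
RT 151: heading 315 -> 164
FD 11: (-5,-3) -> (-15.574,0.032) [heading=164, draw]
PD: pen down
LT 79: heading 164 -> 243
LT 72: heading 243 -> 315
Final: pos=(-15.574,0.032), heading=315, 1 segment(s) drawn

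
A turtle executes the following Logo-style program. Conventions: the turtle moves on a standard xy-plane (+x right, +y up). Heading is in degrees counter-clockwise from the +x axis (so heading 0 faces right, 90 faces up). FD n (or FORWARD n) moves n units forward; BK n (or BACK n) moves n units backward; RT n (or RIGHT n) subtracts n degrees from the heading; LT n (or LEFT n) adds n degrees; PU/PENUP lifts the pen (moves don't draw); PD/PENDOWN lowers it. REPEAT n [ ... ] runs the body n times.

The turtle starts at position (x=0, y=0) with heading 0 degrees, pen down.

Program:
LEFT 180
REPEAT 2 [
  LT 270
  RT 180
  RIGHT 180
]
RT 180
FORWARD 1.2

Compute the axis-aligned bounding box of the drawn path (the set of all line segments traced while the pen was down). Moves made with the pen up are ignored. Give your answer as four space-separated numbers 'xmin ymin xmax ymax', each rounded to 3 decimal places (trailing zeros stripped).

Answer: -1.2 0 0 0

Derivation:
Executing turtle program step by step:
Start: pos=(0,0), heading=0, pen down
LT 180: heading 0 -> 180
REPEAT 2 [
  -- iteration 1/2 --
  LT 270: heading 180 -> 90
  RT 180: heading 90 -> 270
  RT 180: heading 270 -> 90
  -- iteration 2/2 --
  LT 270: heading 90 -> 0
  RT 180: heading 0 -> 180
  RT 180: heading 180 -> 0
]
RT 180: heading 0 -> 180
FD 1.2: (0,0) -> (-1.2,0) [heading=180, draw]
Final: pos=(-1.2,0), heading=180, 1 segment(s) drawn

Segment endpoints: x in {-1.2, 0}, y in {0, 0}
xmin=-1.2, ymin=0, xmax=0, ymax=0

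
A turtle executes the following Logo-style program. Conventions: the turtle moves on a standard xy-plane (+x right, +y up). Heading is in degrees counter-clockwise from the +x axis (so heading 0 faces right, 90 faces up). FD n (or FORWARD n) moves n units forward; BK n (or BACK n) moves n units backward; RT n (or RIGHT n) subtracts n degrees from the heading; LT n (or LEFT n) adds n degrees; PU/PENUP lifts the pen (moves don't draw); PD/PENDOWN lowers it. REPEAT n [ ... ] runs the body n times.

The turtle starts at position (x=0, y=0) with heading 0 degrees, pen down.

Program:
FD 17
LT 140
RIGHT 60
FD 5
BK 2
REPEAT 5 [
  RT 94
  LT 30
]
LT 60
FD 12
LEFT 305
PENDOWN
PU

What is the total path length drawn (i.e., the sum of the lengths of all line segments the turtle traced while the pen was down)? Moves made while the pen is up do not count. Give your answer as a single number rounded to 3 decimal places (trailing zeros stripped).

Executing turtle program step by step:
Start: pos=(0,0), heading=0, pen down
FD 17: (0,0) -> (17,0) [heading=0, draw]
LT 140: heading 0 -> 140
RT 60: heading 140 -> 80
FD 5: (17,0) -> (17.868,4.924) [heading=80, draw]
BK 2: (17.868,4.924) -> (17.521,2.954) [heading=80, draw]
REPEAT 5 [
  -- iteration 1/5 --
  RT 94: heading 80 -> 346
  LT 30: heading 346 -> 16
  -- iteration 2/5 --
  RT 94: heading 16 -> 282
  LT 30: heading 282 -> 312
  -- iteration 3/5 --
  RT 94: heading 312 -> 218
  LT 30: heading 218 -> 248
  -- iteration 4/5 --
  RT 94: heading 248 -> 154
  LT 30: heading 154 -> 184
  -- iteration 5/5 --
  RT 94: heading 184 -> 90
  LT 30: heading 90 -> 120
]
LT 60: heading 120 -> 180
FD 12: (17.521,2.954) -> (5.521,2.954) [heading=180, draw]
LT 305: heading 180 -> 125
PD: pen down
PU: pen up
Final: pos=(5.521,2.954), heading=125, 4 segment(s) drawn

Segment lengths:
  seg 1: (0,0) -> (17,0), length = 17
  seg 2: (17,0) -> (17.868,4.924), length = 5
  seg 3: (17.868,4.924) -> (17.521,2.954), length = 2
  seg 4: (17.521,2.954) -> (5.521,2.954), length = 12
Total = 36

Answer: 36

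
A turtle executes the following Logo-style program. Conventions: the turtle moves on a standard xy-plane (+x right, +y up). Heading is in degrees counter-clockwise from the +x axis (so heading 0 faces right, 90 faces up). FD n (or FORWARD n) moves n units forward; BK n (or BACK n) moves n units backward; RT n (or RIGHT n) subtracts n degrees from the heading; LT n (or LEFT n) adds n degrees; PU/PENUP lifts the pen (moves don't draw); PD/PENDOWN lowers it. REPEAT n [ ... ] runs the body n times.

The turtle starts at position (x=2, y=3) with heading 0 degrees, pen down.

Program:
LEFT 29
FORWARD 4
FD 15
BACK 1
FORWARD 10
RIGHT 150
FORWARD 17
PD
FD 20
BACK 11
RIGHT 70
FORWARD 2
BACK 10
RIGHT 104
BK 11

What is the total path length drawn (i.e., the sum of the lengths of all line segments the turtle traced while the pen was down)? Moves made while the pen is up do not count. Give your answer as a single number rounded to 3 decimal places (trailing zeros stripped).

Executing turtle program step by step:
Start: pos=(2,3), heading=0, pen down
LT 29: heading 0 -> 29
FD 4: (2,3) -> (5.498,4.939) [heading=29, draw]
FD 15: (5.498,4.939) -> (18.618,12.211) [heading=29, draw]
BK 1: (18.618,12.211) -> (17.743,11.727) [heading=29, draw]
FD 10: (17.743,11.727) -> (26.489,16.575) [heading=29, draw]
RT 150: heading 29 -> 239
FD 17: (26.489,16.575) -> (17.734,2.003) [heading=239, draw]
PD: pen down
FD 20: (17.734,2.003) -> (7.433,-15.141) [heading=239, draw]
BK 11: (7.433,-15.141) -> (13.098,-5.712) [heading=239, draw]
RT 70: heading 239 -> 169
FD 2: (13.098,-5.712) -> (11.135,-5.33) [heading=169, draw]
BK 10: (11.135,-5.33) -> (20.951,-7.238) [heading=169, draw]
RT 104: heading 169 -> 65
BK 11: (20.951,-7.238) -> (16.303,-17.208) [heading=65, draw]
Final: pos=(16.303,-17.208), heading=65, 10 segment(s) drawn

Segment lengths:
  seg 1: (2,3) -> (5.498,4.939), length = 4
  seg 2: (5.498,4.939) -> (18.618,12.211), length = 15
  seg 3: (18.618,12.211) -> (17.743,11.727), length = 1
  seg 4: (17.743,11.727) -> (26.489,16.575), length = 10
  seg 5: (26.489,16.575) -> (17.734,2.003), length = 17
  seg 6: (17.734,2.003) -> (7.433,-15.141), length = 20
  seg 7: (7.433,-15.141) -> (13.098,-5.712), length = 11
  seg 8: (13.098,-5.712) -> (11.135,-5.33), length = 2
  seg 9: (11.135,-5.33) -> (20.951,-7.238), length = 10
  seg 10: (20.951,-7.238) -> (16.303,-17.208), length = 11
Total = 101

Answer: 101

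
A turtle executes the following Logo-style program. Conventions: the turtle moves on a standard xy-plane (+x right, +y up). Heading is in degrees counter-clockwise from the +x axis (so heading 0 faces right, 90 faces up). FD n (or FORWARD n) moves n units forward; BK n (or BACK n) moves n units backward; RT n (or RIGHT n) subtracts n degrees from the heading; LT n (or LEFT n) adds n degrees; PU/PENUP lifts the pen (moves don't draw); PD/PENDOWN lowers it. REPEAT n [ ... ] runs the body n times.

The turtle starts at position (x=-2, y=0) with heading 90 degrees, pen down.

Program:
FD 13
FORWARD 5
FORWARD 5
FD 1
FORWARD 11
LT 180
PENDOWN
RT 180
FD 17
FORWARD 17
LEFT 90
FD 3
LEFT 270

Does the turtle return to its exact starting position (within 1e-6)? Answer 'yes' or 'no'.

Executing turtle program step by step:
Start: pos=(-2,0), heading=90, pen down
FD 13: (-2,0) -> (-2,13) [heading=90, draw]
FD 5: (-2,13) -> (-2,18) [heading=90, draw]
FD 5: (-2,18) -> (-2,23) [heading=90, draw]
FD 1: (-2,23) -> (-2,24) [heading=90, draw]
FD 11: (-2,24) -> (-2,35) [heading=90, draw]
LT 180: heading 90 -> 270
PD: pen down
RT 180: heading 270 -> 90
FD 17: (-2,35) -> (-2,52) [heading=90, draw]
FD 17: (-2,52) -> (-2,69) [heading=90, draw]
LT 90: heading 90 -> 180
FD 3: (-2,69) -> (-5,69) [heading=180, draw]
LT 270: heading 180 -> 90
Final: pos=(-5,69), heading=90, 8 segment(s) drawn

Start position: (-2, 0)
Final position: (-5, 69)
Distance = 69.065; >= 1e-6 -> NOT closed

Answer: no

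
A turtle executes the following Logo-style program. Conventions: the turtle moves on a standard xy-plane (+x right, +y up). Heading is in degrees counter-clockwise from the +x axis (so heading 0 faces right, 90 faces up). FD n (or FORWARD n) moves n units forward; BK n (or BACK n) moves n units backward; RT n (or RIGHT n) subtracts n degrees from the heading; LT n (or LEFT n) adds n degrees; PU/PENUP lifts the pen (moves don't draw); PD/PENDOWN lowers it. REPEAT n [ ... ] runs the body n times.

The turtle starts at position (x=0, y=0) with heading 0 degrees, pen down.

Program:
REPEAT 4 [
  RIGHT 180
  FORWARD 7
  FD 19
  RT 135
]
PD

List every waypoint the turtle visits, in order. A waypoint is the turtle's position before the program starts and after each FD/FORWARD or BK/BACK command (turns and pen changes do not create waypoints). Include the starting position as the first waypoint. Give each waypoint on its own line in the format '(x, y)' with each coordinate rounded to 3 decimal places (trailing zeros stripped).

Executing turtle program step by step:
Start: pos=(0,0), heading=0, pen down
REPEAT 4 [
  -- iteration 1/4 --
  RT 180: heading 0 -> 180
  FD 7: (0,0) -> (-7,0) [heading=180, draw]
  FD 19: (-7,0) -> (-26,0) [heading=180, draw]
  RT 135: heading 180 -> 45
  -- iteration 2/4 --
  RT 180: heading 45 -> 225
  FD 7: (-26,0) -> (-30.95,-4.95) [heading=225, draw]
  FD 19: (-30.95,-4.95) -> (-44.385,-18.385) [heading=225, draw]
  RT 135: heading 225 -> 90
  -- iteration 3/4 --
  RT 180: heading 90 -> 270
  FD 7: (-44.385,-18.385) -> (-44.385,-25.385) [heading=270, draw]
  FD 19: (-44.385,-25.385) -> (-44.385,-44.385) [heading=270, draw]
  RT 135: heading 270 -> 135
  -- iteration 4/4 --
  RT 180: heading 135 -> 315
  FD 7: (-44.385,-44.385) -> (-39.435,-49.335) [heading=315, draw]
  FD 19: (-39.435,-49.335) -> (-26,-62.77) [heading=315, draw]
  RT 135: heading 315 -> 180
]
PD: pen down
Final: pos=(-26,-62.77), heading=180, 8 segment(s) drawn
Waypoints (9 total):
(0, 0)
(-7, 0)
(-26, 0)
(-30.95, -4.95)
(-44.385, -18.385)
(-44.385, -25.385)
(-44.385, -44.385)
(-39.435, -49.335)
(-26, -62.77)

Answer: (0, 0)
(-7, 0)
(-26, 0)
(-30.95, -4.95)
(-44.385, -18.385)
(-44.385, -25.385)
(-44.385, -44.385)
(-39.435, -49.335)
(-26, -62.77)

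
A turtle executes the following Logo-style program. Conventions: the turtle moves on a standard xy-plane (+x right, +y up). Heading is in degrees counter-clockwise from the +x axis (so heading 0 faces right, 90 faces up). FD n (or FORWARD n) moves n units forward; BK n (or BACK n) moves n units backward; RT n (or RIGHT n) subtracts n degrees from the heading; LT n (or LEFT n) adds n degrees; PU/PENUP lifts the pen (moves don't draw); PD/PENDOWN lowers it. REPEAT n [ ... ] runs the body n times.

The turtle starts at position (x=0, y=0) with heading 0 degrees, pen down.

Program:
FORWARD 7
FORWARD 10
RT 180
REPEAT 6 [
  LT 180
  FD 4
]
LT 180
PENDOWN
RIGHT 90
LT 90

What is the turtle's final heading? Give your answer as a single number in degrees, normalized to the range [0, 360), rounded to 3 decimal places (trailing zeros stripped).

Answer: 0

Derivation:
Executing turtle program step by step:
Start: pos=(0,0), heading=0, pen down
FD 7: (0,0) -> (7,0) [heading=0, draw]
FD 10: (7,0) -> (17,0) [heading=0, draw]
RT 180: heading 0 -> 180
REPEAT 6 [
  -- iteration 1/6 --
  LT 180: heading 180 -> 0
  FD 4: (17,0) -> (21,0) [heading=0, draw]
  -- iteration 2/6 --
  LT 180: heading 0 -> 180
  FD 4: (21,0) -> (17,0) [heading=180, draw]
  -- iteration 3/6 --
  LT 180: heading 180 -> 0
  FD 4: (17,0) -> (21,0) [heading=0, draw]
  -- iteration 4/6 --
  LT 180: heading 0 -> 180
  FD 4: (21,0) -> (17,0) [heading=180, draw]
  -- iteration 5/6 --
  LT 180: heading 180 -> 0
  FD 4: (17,0) -> (21,0) [heading=0, draw]
  -- iteration 6/6 --
  LT 180: heading 0 -> 180
  FD 4: (21,0) -> (17,0) [heading=180, draw]
]
LT 180: heading 180 -> 0
PD: pen down
RT 90: heading 0 -> 270
LT 90: heading 270 -> 0
Final: pos=(17,0), heading=0, 8 segment(s) drawn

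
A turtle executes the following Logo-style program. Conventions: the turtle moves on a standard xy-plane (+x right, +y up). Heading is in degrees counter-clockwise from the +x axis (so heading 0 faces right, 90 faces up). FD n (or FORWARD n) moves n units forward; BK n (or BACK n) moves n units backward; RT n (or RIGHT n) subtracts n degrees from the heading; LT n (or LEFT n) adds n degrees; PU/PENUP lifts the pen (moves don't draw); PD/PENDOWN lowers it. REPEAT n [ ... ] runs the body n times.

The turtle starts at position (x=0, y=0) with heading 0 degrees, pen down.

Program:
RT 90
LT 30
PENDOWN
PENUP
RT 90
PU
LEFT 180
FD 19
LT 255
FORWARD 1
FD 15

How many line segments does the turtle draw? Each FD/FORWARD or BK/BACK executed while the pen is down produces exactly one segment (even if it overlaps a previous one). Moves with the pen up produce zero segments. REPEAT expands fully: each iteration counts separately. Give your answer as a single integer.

Answer: 0

Derivation:
Executing turtle program step by step:
Start: pos=(0,0), heading=0, pen down
RT 90: heading 0 -> 270
LT 30: heading 270 -> 300
PD: pen down
PU: pen up
RT 90: heading 300 -> 210
PU: pen up
LT 180: heading 210 -> 30
FD 19: (0,0) -> (16.454,9.5) [heading=30, move]
LT 255: heading 30 -> 285
FD 1: (16.454,9.5) -> (16.713,8.534) [heading=285, move]
FD 15: (16.713,8.534) -> (20.596,-5.955) [heading=285, move]
Final: pos=(20.596,-5.955), heading=285, 0 segment(s) drawn
Segments drawn: 0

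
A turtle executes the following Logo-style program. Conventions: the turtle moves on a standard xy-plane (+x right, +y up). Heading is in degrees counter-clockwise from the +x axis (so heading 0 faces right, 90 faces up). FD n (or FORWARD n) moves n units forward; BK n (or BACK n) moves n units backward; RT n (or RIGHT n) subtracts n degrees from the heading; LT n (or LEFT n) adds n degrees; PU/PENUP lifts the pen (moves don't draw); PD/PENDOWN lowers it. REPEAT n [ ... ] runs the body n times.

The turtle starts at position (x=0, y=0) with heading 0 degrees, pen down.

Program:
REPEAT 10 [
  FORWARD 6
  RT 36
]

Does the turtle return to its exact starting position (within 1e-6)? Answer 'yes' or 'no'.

Executing turtle program step by step:
Start: pos=(0,0), heading=0, pen down
REPEAT 10 [
  -- iteration 1/10 --
  FD 6: (0,0) -> (6,0) [heading=0, draw]
  RT 36: heading 0 -> 324
  -- iteration 2/10 --
  FD 6: (6,0) -> (10.854,-3.527) [heading=324, draw]
  RT 36: heading 324 -> 288
  -- iteration 3/10 --
  FD 6: (10.854,-3.527) -> (12.708,-9.233) [heading=288, draw]
  RT 36: heading 288 -> 252
  -- iteration 4/10 --
  FD 6: (12.708,-9.233) -> (10.854,-14.939) [heading=252, draw]
  RT 36: heading 252 -> 216
  -- iteration 5/10 --
  FD 6: (10.854,-14.939) -> (6,-18.466) [heading=216, draw]
  RT 36: heading 216 -> 180
  -- iteration 6/10 --
  FD 6: (6,-18.466) -> (0,-18.466) [heading=180, draw]
  RT 36: heading 180 -> 144
  -- iteration 7/10 --
  FD 6: (0,-18.466) -> (-4.854,-14.939) [heading=144, draw]
  RT 36: heading 144 -> 108
  -- iteration 8/10 --
  FD 6: (-4.854,-14.939) -> (-6.708,-9.233) [heading=108, draw]
  RT 36: heading 108 -> 72
  -- iteration 9/10 --
  FD 6: (-6.708,-9.233) -> (-4.854,-3.527) [heading=72, draw]
  RT 36: heading 72 -> 36
  -- iteration 10/10 --
  FD 6: (-4.854,-3.527) -> (0,0) [heading=36, draw]
  RT 36: heading 36 -> 0
]
Final: pos=(0,0), heading=0, 10 segment(s) drawn

Start position: (0, 0)
Final position: (0, 0)
Distance = 0; < 1e-6 -> CLOSED

Answer: yes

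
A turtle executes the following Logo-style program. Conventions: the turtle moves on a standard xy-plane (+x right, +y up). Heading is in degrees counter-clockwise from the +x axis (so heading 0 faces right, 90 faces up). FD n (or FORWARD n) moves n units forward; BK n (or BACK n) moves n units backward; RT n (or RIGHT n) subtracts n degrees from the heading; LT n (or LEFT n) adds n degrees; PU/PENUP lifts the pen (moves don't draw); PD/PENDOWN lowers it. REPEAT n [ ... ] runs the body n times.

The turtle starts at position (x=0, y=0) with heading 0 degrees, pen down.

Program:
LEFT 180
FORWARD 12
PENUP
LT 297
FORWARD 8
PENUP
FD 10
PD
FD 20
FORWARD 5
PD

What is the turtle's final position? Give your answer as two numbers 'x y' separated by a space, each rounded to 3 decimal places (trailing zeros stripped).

Executing turtle program step by step:
Start: pos=(0,0), heading=0, pen down
LT 180: heading 0 -> 180
FD 12: (0,0) -> (-12,0) [heading=180, draw]
PU: pen up
LT 297: heading 180 -> 117
FD 8: (-12,0) -> (-15.632,7.128) [heading=117, move]
PU: pen up
FD 10: (-15.632,7.128) -> (-20.172,16.038) [heading=117, move]
PD: pen down
FD 20: (-20.172,16.038) -> (-29.252,33.858) [heading=117, draw]
FD 5: (-29.252,33.858) -> (-31.522,38.313) [heading=117, draw]
PD: pen down
Final: pos=(-31.522,38.313), heading=117, 3 segment(s) drawn

Answer: -31.522 38.313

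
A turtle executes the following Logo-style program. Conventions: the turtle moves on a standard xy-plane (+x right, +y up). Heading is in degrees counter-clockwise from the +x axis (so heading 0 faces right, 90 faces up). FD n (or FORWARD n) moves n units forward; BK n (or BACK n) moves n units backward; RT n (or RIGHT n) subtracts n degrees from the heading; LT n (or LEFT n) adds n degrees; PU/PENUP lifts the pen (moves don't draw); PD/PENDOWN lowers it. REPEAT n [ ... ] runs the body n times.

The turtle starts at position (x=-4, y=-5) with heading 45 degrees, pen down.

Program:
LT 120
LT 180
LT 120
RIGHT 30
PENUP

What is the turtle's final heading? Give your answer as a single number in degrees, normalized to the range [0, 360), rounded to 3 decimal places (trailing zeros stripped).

Answer: 75

Derivation:
Executing turtle program step by step:
Start: pos=(-4,-5), heading=45, pen down
LT 120: heading 45 -> 165
LT 180: heading 165 -> 345
LT 120: heading 345 -> 105
RT 30: heading 105 -> 75
PU: pen up
Final: pos=(-4,-5), heading=75, 0 segment(s) drawn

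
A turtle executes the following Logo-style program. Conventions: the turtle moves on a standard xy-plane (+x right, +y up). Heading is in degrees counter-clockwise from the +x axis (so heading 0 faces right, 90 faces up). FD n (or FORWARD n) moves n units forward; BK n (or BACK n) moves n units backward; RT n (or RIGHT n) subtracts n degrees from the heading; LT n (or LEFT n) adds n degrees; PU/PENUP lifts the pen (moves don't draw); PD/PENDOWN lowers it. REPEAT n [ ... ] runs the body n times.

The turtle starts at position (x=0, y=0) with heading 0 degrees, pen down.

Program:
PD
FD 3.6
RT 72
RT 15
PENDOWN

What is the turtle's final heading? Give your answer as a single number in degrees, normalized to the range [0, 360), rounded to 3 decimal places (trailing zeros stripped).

Executing turtle program step by step:
Start: pos=(0,0), heading=0, pen down
PD: pen down
FD 3.6: (0,0) -> (3.6,0) [heading=0, draw]
RT 72: heading 0 -> 288
RT 15: heading 288 -> 273
PD: pen down
Final: pos=(3.6,0), heading=273, 1 segment(s) drawn

Answer: 273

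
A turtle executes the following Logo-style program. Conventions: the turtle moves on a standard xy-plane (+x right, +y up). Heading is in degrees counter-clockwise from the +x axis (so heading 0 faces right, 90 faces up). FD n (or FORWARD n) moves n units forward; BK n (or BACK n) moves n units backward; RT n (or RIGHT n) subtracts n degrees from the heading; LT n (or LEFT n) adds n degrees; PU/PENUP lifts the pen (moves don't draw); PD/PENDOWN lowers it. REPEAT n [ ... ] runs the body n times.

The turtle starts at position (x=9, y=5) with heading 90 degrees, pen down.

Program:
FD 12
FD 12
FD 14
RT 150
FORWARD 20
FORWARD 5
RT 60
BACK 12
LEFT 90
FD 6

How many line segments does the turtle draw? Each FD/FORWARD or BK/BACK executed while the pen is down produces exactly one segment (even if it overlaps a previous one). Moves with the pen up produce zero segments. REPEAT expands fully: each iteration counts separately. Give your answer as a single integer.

Executing turtle program step by step:
Start: pos=(9,5), heading=90, pen down
FD 12: (9,5) -> (9,17) [heading=90, draw]
FD 12: (9,17) -> (9,29) [heading=90, draw]
FD 14: (9,29) -> (9,43) [heading=90, draw]
RT 150: heading 90 -> 300
FD 20: (9,43) -> (19,25.679) [heading=300, draw]
FD 5: (19,25.679) -> (21.5,21.349) [heading=300, draw]
RT 60: heading 300 -> 240
BK 12: (21.5,21.349) -> (27.5,31.742) [heading=240, draw]
LT 90: heading 240 -> 330
FD 6: (27.5,31.742) -> (32.696,28.742) [heading=330, draw]
Final: pos=(32.696,28.742), heading=330, 7 segment(s) drawn
Segments drawn: 7

Answer: 7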